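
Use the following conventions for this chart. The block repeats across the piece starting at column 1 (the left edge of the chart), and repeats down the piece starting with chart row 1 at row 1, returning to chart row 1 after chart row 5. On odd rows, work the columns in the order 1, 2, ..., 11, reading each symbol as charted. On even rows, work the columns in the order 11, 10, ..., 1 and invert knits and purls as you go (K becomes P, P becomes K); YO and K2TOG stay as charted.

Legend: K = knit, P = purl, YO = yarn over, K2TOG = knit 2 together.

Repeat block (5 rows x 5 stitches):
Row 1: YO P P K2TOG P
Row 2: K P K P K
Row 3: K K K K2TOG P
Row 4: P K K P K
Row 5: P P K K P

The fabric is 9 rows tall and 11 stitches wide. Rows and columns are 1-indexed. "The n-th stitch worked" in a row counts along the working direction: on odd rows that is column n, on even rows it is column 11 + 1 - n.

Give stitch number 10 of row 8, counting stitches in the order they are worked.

For row 8: chart row = ((8-1) mod 5) + 1 = 3; this is a WS (even) row.
Chart row 3 tiled across columns 1-11: K K K K2TOG P K K K K2TOG P K
WS: work from column 11 back to column 1 (reverse the tiled row), swapping K<->P (YO and K2TOG unchanged).
Row 8 as worked: P K K2TOG P P P K K2TOG P P P
Counting 10 along the worked row gives P.

== STITCH ==
P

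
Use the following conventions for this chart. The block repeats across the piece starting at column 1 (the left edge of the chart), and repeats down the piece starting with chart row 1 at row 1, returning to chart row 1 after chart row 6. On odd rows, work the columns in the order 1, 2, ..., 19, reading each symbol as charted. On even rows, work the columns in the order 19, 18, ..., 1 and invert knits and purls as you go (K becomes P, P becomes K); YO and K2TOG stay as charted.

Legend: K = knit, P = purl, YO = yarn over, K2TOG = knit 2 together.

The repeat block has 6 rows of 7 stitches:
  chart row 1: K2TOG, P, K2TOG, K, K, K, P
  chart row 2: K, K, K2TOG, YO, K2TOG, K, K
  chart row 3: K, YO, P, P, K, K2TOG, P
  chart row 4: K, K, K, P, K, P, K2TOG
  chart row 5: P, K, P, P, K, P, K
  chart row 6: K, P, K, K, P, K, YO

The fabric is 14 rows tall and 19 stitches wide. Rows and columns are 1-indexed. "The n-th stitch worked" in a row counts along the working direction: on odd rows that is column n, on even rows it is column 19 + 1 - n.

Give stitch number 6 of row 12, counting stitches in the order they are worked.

For row 12: chart row = ((12-1) mod 6) + 1 = 6; this is a WS (even) row.
Chart row 6 tiled across columns 1-19: K P K K P K YO K P K K P K YO K P K K P
WS: work from column 19 back to column 1 (reverse the tiled row), swapping K<->P (YO and K2TOG unchanged).
Row 12 as worked: K P P K P YO P K P P K P YO P K P P K P
Stitch 6 in working order -> YO

== STITCH ==
YO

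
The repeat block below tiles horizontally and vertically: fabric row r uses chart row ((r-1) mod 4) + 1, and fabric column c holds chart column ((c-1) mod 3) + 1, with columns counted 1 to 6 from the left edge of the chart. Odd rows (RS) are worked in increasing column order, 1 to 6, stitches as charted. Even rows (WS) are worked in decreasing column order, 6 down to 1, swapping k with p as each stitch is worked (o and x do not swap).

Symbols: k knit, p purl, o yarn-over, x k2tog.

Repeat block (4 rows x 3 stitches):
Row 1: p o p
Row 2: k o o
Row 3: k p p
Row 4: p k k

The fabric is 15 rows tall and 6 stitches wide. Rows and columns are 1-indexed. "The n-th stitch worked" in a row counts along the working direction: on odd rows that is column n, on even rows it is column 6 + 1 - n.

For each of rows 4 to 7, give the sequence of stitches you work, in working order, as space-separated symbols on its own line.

Rows as worked:
p p k p p k
p o p p o p
o o p o o p
k p p k p p

Derivation:
Row 4: chart row 4, WS - tiled (columns 1-6): p k k p k k; work from column 6 back to 1 with k<->p swapped.
Row 5: chart row 1, RS - tile across columns 1-6 and work as-is.
Row 6: chart row 2, WS - tiled (columns 1-6): k o o k o o; work from column 6 back to 1 with k<->p swapped.
Row 7: chart row 3, RS - tile across columns 1-6 and work as-is.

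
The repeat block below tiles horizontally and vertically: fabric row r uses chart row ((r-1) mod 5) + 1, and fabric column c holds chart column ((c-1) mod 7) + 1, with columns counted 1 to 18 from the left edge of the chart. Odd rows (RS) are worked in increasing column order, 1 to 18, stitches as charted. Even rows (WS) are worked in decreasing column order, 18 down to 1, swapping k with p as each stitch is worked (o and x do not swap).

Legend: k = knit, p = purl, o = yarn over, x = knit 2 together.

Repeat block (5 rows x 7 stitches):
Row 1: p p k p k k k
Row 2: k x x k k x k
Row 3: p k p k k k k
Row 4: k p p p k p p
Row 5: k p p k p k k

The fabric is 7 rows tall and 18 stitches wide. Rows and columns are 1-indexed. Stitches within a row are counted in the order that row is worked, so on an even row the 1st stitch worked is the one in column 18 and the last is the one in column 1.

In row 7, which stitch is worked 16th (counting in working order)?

Row 7 uses chart row ((7-1) mod 5)+1 = 2. Row 7 is odd, so RS.
Chart row 2 tiled across columns 1-18: k x x k k x k k x x k k x k k x x k
RS: work column 1 to column 18, symbols as charted — the tiled row is the row as worked.
Stitch 16 in working order -> x

Stitch:
x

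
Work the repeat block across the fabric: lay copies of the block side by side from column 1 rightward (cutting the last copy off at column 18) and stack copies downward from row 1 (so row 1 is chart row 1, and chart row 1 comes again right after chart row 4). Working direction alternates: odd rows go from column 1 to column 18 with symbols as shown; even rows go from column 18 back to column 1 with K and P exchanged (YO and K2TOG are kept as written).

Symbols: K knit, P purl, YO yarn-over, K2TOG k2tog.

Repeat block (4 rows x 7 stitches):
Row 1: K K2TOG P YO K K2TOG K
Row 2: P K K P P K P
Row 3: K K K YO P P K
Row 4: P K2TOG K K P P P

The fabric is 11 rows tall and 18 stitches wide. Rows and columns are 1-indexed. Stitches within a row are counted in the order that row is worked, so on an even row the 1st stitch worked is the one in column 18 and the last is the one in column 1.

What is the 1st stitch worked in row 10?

Result:
K

Derivation:
For row 10: chart row = ((10-1) mod 4) + 1 = 2; this is a WS (even) row.
Chart row 2 tiled across columns 1-18: P K K P P K P P K K P P K P P K K P
Wrong side: read the tiled row from column 18 down to 1 and exchange K with P (leave YO, K2TOG).
Row 10 as worked: K P P K K P K K P P K K P K K P P K
Stitch 1 in working order -> K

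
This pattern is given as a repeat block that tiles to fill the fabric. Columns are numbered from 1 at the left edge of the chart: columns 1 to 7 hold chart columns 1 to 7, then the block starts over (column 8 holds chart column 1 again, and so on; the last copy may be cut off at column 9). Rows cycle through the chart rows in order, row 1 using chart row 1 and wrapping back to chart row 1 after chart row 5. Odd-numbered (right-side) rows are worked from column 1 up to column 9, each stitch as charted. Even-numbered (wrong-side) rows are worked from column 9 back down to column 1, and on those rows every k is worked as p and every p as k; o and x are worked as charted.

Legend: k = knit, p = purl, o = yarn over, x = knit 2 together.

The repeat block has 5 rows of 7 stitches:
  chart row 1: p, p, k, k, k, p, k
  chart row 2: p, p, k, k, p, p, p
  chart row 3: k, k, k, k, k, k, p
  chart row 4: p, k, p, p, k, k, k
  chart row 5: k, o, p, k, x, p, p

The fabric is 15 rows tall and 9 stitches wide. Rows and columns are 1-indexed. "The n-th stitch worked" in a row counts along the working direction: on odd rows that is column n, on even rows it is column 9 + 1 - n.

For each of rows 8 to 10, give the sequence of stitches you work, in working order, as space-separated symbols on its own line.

Row 8: chart row 3, WS - tiled (columns 1-9): k k k k k k p k k; work from column 9 back to 1 with k<->p swapped.
Row 9: chart row 4, RS - tile across columns 1-9 and work as-is.
Row 10: chart row 5, WS - tiled (columns 1-9): k o p k x p p k o; work from column 9 back to 1 with k<->p swapped.

Result:
p p k p p p p p p
p k p p k k k p k
o p k k x p k o p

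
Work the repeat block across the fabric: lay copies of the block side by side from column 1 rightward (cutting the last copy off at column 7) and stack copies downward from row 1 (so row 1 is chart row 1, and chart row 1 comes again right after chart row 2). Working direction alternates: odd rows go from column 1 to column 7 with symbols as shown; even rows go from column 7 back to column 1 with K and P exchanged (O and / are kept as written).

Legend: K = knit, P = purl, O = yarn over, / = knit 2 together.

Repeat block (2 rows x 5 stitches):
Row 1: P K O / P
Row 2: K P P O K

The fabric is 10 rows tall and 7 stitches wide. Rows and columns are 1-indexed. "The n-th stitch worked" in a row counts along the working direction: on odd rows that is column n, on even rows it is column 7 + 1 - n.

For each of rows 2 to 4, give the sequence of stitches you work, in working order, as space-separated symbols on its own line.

Row 2: chart row 2, WS - tiled (columns 1-7): K P P O K K P; work from column 7 back to 1 with K<->P swapped.
Row 3: chart row 1, RS - tile across columns 1-7 and work as-is.
Row 4: chart row 2, WS - tiled (columns 1-7): K P P O K K P; work from column 7 back to 1 with K<->P swapped.

Rows as worked:
K P P O K K P
P K O / P P K
K P P O K K P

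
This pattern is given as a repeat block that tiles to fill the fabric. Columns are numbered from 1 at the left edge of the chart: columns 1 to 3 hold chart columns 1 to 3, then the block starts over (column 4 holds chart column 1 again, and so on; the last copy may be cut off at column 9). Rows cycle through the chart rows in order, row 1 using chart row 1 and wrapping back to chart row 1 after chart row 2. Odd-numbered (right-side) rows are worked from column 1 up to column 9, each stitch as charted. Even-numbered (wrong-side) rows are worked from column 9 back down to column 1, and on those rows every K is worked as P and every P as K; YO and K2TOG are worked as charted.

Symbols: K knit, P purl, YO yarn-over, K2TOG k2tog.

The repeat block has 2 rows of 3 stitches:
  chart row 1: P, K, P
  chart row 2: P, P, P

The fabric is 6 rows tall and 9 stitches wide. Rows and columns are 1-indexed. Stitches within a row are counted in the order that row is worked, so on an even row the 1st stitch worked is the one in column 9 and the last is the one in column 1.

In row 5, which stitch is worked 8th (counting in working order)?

For row 5: chart row = ((5-1) mod 2) + 1 = 1; this is a RS (odd) row.
Chart row 1 tiled across columns 1-9: P K P P K P P K P
Right side: take the tiled row as-is (worked left to right from column 1).
Stitch 8 in working order -> K

Result:
K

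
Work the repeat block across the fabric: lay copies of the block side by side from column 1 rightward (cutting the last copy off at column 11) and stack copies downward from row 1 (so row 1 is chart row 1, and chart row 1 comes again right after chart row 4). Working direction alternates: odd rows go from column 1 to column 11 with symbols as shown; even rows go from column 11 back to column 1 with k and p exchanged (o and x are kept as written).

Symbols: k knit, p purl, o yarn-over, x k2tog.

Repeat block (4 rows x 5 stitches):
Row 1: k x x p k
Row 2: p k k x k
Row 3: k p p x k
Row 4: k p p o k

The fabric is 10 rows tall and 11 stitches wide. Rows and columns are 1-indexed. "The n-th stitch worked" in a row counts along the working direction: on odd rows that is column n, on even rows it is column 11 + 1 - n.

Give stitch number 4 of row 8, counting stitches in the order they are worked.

Row 8 uses chart row ((8-1) mod 4)+1 = 4. Row 8 is even, so WS.
Chart row 4 tiled across columns 1-11: k p p o k k p p o k k
WS: work from column 11 back to column 1 (reverse the tiled row), swapping k<->p (o and x unchanged).
Row 8 as worked: p p o k k p p o k k p
Counting 4 along the worked row gives k.

Stitch:
k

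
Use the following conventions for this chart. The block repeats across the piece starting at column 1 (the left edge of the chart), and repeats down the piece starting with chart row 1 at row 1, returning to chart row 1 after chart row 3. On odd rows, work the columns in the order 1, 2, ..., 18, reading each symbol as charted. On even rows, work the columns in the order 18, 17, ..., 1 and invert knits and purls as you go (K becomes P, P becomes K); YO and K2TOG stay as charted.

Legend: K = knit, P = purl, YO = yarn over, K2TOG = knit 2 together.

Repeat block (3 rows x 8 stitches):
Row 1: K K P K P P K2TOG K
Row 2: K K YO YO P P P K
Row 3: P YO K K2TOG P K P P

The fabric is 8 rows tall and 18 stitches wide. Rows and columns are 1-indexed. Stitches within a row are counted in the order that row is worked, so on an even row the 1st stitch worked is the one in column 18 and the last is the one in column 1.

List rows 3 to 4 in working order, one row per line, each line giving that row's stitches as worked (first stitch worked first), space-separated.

Result:
P YO K K2TOG P K P P P YO K K2TOG P K P P P YO
P P P K2TOG K K P K P P P K2TOG K K P K P P

Derivation:
Row 3: chart row 3, RS - tile across columns 1-18 and work as-is.
Row 4: chart row 1, WS - tiled (columns 1-18): K K P K P P K2TOG K K K P K P P K2TOG K K K; work from column 18 back to 1 with K<->P swapped.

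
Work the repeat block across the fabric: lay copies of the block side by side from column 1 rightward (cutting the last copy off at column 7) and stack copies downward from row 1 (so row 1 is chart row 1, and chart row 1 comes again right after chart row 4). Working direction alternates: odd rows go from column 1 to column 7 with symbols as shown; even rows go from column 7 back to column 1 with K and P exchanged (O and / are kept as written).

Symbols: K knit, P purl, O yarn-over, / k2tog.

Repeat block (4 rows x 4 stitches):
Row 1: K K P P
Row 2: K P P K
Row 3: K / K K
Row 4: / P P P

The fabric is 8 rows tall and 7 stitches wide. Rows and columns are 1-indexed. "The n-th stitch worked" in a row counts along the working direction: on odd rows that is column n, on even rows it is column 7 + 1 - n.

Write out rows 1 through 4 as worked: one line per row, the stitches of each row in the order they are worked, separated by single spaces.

Row 1: chart row 1, RS - tile across columns 1-7 and work as-is.
Row 2: chart row 2, WS - tiled (columns 1-7): K P P K K P P; work from column 7 back to 1 with K<->P swapped.
Row 3: chart row 3, RS - tile across columns 1-7 and work as-is.
Row 4: chart row 4, WS - tiled (columns 1-7): / P P P / P P; work from column 7 back to 1 with K<->P swapped.

Rows as worked:
K K P P K K P
K K P P K K P
K / K K K / K
K K / K K K /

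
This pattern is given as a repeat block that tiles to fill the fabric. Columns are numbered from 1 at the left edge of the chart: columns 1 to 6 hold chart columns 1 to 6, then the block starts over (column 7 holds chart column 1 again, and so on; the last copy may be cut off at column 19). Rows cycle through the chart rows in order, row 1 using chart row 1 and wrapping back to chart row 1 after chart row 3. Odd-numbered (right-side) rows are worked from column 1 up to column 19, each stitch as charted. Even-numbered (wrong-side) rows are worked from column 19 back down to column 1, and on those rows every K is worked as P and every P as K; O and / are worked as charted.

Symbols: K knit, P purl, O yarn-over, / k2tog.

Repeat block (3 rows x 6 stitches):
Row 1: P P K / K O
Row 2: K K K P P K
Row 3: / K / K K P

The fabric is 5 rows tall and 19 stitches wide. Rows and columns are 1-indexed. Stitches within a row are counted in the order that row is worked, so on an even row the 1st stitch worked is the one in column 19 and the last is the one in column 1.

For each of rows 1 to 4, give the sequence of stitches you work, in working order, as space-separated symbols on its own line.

Row 1: chart row 1, RS - tile across columns 1-19 and work as-is.
Row 2: chart row 2, WS - tiled (columns 1-19): K K K P P K K K K P P K K K K P P K K; work from column 19 back to 1 with K<->P swapped.
Row 3: chart row 3, RS - tile across columns 1-19 and work as-is.
Row 4: chart row 1, WS - tiled (columns 1-19): P P K / K O P P K / K O P P K / K O P; work from column 19 back to 1 with K<->P swapped.

== ROWS AS WORKED ==
P P K / K O P P K / K O P P K / K O P
P P K K P P P P K K P P P P K K P P P
/ K / K K P / K / K K P / K / K K P /
K O P / P K K O P / P K K O P / P K K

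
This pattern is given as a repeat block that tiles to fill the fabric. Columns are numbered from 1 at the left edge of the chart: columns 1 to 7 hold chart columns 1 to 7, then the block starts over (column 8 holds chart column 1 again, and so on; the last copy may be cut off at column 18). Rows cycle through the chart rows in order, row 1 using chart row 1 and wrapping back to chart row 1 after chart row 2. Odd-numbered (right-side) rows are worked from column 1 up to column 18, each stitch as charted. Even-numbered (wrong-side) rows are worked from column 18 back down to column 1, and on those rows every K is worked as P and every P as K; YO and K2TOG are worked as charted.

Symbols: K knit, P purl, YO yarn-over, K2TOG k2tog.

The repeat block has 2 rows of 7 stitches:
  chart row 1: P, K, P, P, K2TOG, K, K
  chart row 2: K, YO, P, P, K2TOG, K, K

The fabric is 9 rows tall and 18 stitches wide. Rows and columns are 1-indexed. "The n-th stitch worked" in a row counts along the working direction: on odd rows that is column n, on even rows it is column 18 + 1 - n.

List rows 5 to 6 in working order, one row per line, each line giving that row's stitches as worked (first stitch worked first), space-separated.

Rows as worked:
P K P P K2TOG K K P K P P K2TOG K K P K P P
K K YO P P P K2TOG K K YO P P P K2TOG K K YO P

Derivation:
Row 5: chart row 1, RS - tile across columns 1-18 and work as-is.
Row 6: chart row 2, WS - tiled (columns 1-18): K YO P P K2TOG K K K YO P P K2TOG K K K YO P P; work from column 18 back to 1 with K<->P swapped.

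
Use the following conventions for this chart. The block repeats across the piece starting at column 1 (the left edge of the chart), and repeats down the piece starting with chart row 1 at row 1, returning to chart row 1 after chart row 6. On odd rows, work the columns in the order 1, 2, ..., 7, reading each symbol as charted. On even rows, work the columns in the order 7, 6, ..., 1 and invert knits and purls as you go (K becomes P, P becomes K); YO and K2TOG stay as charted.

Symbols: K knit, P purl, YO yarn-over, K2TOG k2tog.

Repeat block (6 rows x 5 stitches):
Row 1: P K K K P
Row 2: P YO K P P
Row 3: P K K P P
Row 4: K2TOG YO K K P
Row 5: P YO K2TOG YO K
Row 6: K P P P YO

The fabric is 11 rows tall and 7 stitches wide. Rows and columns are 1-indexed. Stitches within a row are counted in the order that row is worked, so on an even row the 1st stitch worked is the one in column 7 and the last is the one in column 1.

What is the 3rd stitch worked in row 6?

For row 6: chart row = ((6-1) mod 6) + 1 = 6; this is a WS (even) row.
Chart row 6 tiled across columns 1-7: K P P P YO K P
WS: work from column 7 back to column 1 (reverse the tiled row), swapping K<->P (YO and K2TOG unchanged).
Row 6 as worked: K P YO K K K P
Stitch 3 in working order -> YO

== STITCH ==
YO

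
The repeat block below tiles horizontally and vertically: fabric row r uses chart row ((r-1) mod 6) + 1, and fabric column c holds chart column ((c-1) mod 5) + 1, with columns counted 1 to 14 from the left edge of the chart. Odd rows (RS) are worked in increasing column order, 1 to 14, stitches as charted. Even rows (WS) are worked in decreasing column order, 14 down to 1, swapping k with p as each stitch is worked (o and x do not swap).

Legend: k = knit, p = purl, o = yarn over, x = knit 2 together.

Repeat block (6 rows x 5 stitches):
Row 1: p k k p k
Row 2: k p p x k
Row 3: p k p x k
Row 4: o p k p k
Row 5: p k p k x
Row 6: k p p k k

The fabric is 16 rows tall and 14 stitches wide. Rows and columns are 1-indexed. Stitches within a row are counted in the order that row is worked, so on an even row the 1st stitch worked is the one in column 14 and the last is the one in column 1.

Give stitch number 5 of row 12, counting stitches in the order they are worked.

== STITCH ==
p

Derivation:
Row 12: (12-1) mod 6 = 5, so use chart row 6. Even row -> WS.
Chart row 6 tiled across columns 1-14: k p p k k k p p k k k p p k
Wrong side: read the tiled row from column 14 down to 1 and exchange k with p (leave o, x).
Row 12 as worked: p k k p p p k k p p p k k p
Counting 5 along the worked row gives p.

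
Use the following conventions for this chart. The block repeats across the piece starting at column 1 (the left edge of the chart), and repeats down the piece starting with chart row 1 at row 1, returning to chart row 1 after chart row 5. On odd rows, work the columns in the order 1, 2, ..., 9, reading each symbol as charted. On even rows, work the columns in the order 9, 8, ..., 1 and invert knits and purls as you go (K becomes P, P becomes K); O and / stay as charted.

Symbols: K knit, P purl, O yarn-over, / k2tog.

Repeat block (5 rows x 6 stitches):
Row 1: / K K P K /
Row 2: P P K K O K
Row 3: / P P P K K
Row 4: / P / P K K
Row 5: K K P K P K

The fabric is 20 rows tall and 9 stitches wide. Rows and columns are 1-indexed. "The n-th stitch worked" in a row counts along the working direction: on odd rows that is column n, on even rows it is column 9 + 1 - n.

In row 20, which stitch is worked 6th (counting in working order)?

Row 20 uses chart row ((20-1) mod 5)+1 = 5. Row 20 is even, so WS.
Chart row 5 tiled across columns 1-9: K K P K P K K K P
WS: work from column 9 back to column 1 (reverse the tiled row), swapping K<->P (O and / unchanged).
Row 20 as worked: K P P P K P K P P
Counting 6 along the worked row gives P.

Stitch:
P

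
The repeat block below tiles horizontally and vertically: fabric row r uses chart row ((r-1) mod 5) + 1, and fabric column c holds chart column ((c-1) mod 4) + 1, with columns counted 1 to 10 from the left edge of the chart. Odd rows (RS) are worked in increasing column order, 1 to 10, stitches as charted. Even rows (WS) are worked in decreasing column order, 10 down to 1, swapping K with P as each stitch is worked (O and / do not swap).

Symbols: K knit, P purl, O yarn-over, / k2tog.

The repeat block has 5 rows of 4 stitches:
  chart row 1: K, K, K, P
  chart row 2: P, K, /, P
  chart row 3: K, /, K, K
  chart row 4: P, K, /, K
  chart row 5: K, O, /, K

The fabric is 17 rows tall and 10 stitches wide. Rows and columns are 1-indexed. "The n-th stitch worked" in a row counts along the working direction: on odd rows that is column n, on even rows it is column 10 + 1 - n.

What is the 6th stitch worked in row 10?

For row 10: chart row = ((10-1) mod 5) + 1 = 5; this is a WS (even) row.
Chart row 5 tiled across columns 1-10: K O / K K O / K K O
WS: work from column 10 back to column 1 (reverse the tiled row), swapping K<->P (O and / unchanged).
Row 10 as worked: O P P / O P P / O P
The 6th stitch worked is P.

Stitch:
P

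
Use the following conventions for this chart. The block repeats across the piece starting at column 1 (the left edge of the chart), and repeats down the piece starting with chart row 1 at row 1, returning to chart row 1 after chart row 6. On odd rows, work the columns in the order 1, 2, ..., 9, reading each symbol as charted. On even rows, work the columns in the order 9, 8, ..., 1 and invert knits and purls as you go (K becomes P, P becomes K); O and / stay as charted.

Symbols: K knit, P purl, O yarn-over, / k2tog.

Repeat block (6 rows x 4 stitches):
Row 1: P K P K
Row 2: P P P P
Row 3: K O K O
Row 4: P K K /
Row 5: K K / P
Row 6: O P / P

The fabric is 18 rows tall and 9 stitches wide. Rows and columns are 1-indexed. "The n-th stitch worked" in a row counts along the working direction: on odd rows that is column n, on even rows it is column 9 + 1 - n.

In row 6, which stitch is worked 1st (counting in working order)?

Result:
O

Derivation:
Row 6: (6-1) mod 6 = 5, so use chart row 6. Even row -> WS.
Chart row 6 tiled across columns 1-9: O P / P O P / P O
WS row: flip the tiled sequence (start at column 9) and apply K<->P; O and / stay.
Row 6 as worked: O K / K O K / K O
Stitch 1 in working order -> O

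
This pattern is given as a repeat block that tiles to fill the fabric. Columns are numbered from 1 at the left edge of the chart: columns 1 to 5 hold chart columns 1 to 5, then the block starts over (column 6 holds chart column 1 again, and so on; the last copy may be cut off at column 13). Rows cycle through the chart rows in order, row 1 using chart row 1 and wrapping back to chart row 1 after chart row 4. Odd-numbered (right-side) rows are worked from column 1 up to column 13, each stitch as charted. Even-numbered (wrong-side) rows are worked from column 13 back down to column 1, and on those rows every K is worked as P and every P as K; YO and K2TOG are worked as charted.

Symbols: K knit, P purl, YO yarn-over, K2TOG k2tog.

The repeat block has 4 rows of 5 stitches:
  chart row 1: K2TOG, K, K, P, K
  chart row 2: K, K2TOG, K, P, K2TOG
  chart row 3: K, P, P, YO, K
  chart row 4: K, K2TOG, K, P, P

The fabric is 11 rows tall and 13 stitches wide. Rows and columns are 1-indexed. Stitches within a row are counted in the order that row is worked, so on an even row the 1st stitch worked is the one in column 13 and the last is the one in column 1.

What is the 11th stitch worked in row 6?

Result:
P

Derivation:
Row 6 uses chart row ((6-1) mod 4)+1 = 2. Row 6 is even, so WS.
Chart row 2 tiled across columns 1-13: K K2TOG K P K2TOG K K2TOG K P K2TOG K K2TOG K
WS row: flip the tiled sequence (start at column 13) and apply K<->P; YO and K2TOG stay.
Row 6 as worked: P K2TOG P K2TOG K P K2TOG P K2TOG K P K2TOG P
The 11th stitch worked is P.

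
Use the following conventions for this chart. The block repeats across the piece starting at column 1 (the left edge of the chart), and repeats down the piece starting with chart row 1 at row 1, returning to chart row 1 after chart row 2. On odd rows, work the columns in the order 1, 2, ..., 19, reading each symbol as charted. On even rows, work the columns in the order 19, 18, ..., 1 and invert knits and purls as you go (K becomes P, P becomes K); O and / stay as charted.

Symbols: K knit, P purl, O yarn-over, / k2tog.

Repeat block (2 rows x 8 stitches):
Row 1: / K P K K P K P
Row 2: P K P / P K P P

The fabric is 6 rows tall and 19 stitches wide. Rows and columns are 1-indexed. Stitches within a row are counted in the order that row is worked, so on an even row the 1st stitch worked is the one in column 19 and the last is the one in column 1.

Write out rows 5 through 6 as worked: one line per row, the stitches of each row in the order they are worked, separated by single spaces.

== ROWS AS WORKED ==
/ K P K K P K P / K P K K P K P / K P
K P K K K P K / K P K K K P K / K P K

Derivation:
Row 5: chart row 1, RS - tile across columns 1-19 and work as-is.
Row 6: chart row 2, WS - tiled (columns 1-19): P K P / P K P P P K P / P K P P P K P; work from column 19 back to 1 with K<->P swapped.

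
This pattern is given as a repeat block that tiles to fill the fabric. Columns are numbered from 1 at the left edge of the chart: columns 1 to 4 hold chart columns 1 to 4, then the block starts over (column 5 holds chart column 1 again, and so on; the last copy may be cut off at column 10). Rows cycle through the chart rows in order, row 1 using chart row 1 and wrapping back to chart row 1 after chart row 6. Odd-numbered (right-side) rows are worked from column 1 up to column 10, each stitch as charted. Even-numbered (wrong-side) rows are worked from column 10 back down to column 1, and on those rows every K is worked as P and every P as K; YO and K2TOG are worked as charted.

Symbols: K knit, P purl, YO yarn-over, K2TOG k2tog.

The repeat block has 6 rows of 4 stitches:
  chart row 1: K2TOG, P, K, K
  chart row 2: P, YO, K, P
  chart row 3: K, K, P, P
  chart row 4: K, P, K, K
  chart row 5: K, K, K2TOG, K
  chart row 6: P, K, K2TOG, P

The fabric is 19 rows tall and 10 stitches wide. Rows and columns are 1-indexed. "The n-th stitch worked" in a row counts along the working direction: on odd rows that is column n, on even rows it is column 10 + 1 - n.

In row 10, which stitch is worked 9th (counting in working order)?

Row 10 uses chart row ((10-1) mod 6)+1 = 4. Row 10 is even, so WS.
Chart row 4 tiled across columns 1-10: K P K K K P K K K P
WS: work from column 10 back to column 1 (reverse the tiled row), swapping K<->P (YO and K2TOG unchanged).
Row 10 as worked: K P P P K P P P K P
Stitch 9 in working order -> K

== STITCH ==
K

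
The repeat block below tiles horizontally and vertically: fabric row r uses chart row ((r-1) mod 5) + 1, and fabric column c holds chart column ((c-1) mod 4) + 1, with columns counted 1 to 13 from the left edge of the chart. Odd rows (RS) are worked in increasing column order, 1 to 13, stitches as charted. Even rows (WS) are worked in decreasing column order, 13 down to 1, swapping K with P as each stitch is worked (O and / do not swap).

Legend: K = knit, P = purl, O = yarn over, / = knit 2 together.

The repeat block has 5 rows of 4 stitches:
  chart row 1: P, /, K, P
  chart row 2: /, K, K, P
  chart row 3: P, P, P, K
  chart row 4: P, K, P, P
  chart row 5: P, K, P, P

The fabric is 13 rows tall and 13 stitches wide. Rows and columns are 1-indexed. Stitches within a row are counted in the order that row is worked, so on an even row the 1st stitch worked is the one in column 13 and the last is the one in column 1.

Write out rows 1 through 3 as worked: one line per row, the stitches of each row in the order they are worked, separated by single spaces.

Result:
P / K P P / K P P / K P P
/ K P P / K P P / K P P /
P P P K P P P K P P P K P

Derivation:
Row 1: chart row 1, RS - tile across columns 1-13 and work as-is.
Row 2: chart row 2, WS - tiled (columns 1-13): / K K P / K K P / K K P /; work from column 13 back to 1 with K<->P swapped.
Row 3: chart row 3, RS - tile across columns 1-13 and work as-is.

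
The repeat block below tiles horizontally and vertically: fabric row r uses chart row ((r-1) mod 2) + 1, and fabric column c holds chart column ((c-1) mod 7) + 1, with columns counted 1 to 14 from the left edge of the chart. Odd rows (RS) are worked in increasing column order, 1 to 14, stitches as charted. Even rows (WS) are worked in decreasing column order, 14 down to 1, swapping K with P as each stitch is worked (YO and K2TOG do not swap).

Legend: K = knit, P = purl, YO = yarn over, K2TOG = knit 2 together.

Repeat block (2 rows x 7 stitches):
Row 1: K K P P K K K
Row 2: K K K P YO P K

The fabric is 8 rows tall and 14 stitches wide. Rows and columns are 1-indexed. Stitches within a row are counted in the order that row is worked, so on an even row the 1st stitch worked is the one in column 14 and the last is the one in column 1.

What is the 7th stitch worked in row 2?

Stitch:
P

Derivation:
Row 2 uses chart row ((2-1) mod 2)+1 = 2. Row 2 is even, so WS.
Chart row 2 tiled across columns 1-14: K K K P YO P K K K K P YO P K
Wrong side: read the tiled row from column 14 down to 1 and exchange K with P (leave YO, K2TOG).
Row 2 as worked: P K YO K P P P P K YO K P P P
Stitch 7 in working order -> P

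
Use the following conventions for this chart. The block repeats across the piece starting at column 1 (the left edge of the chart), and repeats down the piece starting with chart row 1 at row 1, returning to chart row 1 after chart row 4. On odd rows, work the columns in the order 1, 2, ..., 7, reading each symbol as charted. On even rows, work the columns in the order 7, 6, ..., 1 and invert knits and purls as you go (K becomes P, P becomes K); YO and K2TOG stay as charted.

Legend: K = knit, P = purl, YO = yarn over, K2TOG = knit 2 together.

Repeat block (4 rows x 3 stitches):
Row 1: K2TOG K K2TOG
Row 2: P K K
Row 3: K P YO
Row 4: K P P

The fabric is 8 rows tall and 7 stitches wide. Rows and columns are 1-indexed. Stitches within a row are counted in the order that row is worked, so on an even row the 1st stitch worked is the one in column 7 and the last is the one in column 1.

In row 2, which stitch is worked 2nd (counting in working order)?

Row 2: (2-1) mod 4 = 1, so use chart row 2. Even row -> WS.
Chart row 2 tiled across columns 1-7: P K K P K K P
Wrong side: read the tiled row from column 7 down to 1 and exchange K with P (leave YO, K2TOG).
Row 2 as worked: K P P K P P K
The 2nd stitch worked is P.

Result:
P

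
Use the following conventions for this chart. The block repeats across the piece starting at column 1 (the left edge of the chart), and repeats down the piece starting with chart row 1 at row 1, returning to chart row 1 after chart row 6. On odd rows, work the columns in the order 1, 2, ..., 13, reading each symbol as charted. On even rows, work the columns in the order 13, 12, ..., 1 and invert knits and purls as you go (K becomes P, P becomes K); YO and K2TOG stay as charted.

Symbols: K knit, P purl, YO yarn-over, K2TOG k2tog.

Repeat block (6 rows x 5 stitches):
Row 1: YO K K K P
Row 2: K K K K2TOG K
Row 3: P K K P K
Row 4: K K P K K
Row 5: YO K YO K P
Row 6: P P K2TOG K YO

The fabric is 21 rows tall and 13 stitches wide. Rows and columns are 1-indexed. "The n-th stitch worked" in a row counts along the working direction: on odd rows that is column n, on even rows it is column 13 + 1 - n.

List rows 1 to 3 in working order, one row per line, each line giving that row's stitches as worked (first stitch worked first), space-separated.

Result:
YO K K K P YO K K K P YO K K
P P P P K2TOG P P P P K2TOG P P P
P K K P K P K K P K P K K

Derivation:
Row 1: chart row 1, RS - tile across columns 1-13 and work as-is.
Row 2: chart row 2, WS - tiled (columns 1-13): K K K K2TOG K K K K K2TOG K K K K; work from column 13 back to 1 with K<->P swapped.
Row 3: chart row 3, RS - tile across columns 1-13 and work as-is.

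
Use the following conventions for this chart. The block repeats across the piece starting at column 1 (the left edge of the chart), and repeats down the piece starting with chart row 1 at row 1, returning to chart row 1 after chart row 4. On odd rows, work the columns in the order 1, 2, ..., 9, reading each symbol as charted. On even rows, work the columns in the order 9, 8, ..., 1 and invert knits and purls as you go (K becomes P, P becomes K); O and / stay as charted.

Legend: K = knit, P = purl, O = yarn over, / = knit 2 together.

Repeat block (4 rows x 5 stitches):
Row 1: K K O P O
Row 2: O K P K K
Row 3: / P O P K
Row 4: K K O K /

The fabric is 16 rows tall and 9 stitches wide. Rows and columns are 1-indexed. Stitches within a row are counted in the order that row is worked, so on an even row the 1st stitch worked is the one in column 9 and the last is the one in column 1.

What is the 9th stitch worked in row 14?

Row 14 uses chart row ((14-1) mod 4)+1 = 2. Row 14 is even, so WS.
Chart row 2 tiled across columns 1-9: O K P K K O K P K
Wrong side: read the tiled row from column 9 down to 1 and exchange K with P (leave O, /).
Row 14 as worked: P K P O P P K P O
Counting 9 along the worked row gives O.

== STITCH ==
O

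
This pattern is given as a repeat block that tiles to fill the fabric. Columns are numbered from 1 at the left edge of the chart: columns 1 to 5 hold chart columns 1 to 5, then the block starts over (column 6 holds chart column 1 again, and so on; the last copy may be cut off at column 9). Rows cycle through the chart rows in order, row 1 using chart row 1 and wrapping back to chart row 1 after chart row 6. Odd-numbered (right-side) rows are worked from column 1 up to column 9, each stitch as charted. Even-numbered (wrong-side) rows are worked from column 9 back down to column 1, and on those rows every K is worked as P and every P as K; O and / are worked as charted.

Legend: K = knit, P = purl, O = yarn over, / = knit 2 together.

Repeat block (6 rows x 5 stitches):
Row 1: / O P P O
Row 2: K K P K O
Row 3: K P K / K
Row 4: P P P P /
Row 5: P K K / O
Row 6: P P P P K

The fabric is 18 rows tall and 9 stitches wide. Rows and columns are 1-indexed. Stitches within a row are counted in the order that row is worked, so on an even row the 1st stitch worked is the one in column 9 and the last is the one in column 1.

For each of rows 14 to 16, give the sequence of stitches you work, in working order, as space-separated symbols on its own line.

Rows as worked:
P K P P O P K P P
K P K / K K P K /
K K K K / K K K K

Derivation:
Row 14: chart row 2, WS - tiled (columns 1-9): K K P K O K K P K; work from column 9 back to 1 with K<->P swapped.
Row 15: chart row 3, RS - tile across columns 1-9 and work as-is.
Row 16: chart row 4, WS - tiled (columns 1-9): P P P P / P P P P; work from column 9 back to 1 with K<->P swapped.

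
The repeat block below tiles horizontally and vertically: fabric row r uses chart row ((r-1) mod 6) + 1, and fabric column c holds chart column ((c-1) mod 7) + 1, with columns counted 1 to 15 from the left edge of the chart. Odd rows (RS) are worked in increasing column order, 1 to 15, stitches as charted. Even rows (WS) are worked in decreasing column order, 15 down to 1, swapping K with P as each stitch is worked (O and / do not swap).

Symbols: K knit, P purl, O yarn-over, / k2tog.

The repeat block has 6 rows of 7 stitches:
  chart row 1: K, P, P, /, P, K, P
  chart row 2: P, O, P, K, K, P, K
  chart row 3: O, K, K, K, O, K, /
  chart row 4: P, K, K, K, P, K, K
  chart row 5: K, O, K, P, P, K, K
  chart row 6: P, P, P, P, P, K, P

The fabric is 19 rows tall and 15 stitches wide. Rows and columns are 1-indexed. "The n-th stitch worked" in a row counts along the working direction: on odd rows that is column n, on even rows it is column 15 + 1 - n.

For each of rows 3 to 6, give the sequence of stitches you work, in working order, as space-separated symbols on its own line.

Result:
O K K K O K / O K K K O K / O
K P P K P P P K P P K P P P K
K O K P P K K K O K P P K K K
K K P K K K K K K P K K K K K

Derivation:
Row 3: chart row 3, RS - tile across columns 1-15 and work as-is.
Row 4: chart row 4, WS - tiled (columns 1-15): P K K K P K K P K K K P K K P; work from column 15 back to 1 with K<->P swapped.
Row 5: chart row 5, RS - tile across columns 1-15 and work as-is.
Row 6: chart row 6, WS - tiled (columns 1-15): P P P P P K P P P P P P K P P; work from column 15 back to 1 with K<->P swapped.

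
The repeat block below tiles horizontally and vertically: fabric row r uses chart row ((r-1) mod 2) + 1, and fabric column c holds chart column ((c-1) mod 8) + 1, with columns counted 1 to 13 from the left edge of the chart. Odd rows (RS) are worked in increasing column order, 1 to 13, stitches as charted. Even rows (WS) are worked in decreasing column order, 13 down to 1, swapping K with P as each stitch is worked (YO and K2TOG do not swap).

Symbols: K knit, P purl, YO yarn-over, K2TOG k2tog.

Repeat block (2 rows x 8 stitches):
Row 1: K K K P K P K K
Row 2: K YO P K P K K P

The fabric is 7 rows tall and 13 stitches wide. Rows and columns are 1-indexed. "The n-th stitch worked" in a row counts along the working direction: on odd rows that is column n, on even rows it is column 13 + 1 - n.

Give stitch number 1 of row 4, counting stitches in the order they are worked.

For row 4: chart row = ((4-1) mod 2) + 1 = 2; this is a WS (even) row.
Chart row 2 tiled across columns 1-13: K YO P K P K K P K YO P K P
WS: work from column 13 back to column 1 (reverse the tiled row), swapping K<->P (YO and K2TOG unchanged).
Row 4 as worked: K P K YO P K P P K P K YO P
Counting 1 along the worked row gives K.

== STITCH ==
K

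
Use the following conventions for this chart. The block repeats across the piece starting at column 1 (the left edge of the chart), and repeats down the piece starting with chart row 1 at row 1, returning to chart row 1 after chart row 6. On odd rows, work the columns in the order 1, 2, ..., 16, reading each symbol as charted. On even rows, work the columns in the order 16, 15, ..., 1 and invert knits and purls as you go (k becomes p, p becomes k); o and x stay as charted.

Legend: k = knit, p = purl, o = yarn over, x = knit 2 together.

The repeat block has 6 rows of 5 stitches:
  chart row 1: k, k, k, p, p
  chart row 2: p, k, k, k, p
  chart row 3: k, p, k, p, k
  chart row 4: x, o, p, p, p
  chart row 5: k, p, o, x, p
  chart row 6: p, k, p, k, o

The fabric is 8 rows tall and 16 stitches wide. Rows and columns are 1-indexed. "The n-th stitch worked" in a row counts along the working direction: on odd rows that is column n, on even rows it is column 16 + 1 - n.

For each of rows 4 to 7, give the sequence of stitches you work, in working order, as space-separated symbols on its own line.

Rows as worked:
x k k k o x k k k o x k k k o x
k p o x p k p o x p k p o x p k
k o p k p k o p k p k o p k p k
k k k p p k k k p p k k k p p k

Derivation:
Row 4: chart row 4, WS - tiled (columns 1-16): x o p p p x o p p p x o p p p x; work from column 16 back to 1 with k<->p swapped.
Row 5: chart row 5, RS - tile across columns 1-16 and work as-is.
Row 6: chart row 6, WS - tiled (columns 1-16): p k p k o p k p k o p k p k o p; work from column 16 back to 1 with k<->p swapped.
Row 7: chart row 1, RS - tile across columns 1-16 and work as-is.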